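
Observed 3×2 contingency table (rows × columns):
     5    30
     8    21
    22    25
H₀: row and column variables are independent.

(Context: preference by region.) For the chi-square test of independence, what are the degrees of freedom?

degrees of freedom = 2

df = (r−1)(c−1) = (3−1)·(2−1) = 2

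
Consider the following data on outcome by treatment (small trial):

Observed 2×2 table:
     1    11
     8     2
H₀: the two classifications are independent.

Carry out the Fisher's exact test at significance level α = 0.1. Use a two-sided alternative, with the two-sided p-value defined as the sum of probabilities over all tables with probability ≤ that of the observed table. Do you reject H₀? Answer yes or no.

reject H₀: yes

Margins: r₁=12, r₂=10, c₁=9, c₂=13, n=22
p_obs = C(12,1)·C(10,8)/C(22,9); sum pmf over tables with pmf ≤ p_obs
p-value (two-sided) = 0.00155
At α=0.1: p < α → reject H₀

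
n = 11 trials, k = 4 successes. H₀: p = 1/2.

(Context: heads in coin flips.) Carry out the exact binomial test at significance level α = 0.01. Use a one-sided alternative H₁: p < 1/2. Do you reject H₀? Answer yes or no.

Exact binomial: n=11, k=4, p₀=1/2=0.5000
P(X≤4) from Σ C(n,i)·p₀^i·(1−p₀)^(n−i)
p-value (one-sided, H₁ less) = 0.27441
At α=0.01: p ≥ α → fail to reject H₀

reject H₀: no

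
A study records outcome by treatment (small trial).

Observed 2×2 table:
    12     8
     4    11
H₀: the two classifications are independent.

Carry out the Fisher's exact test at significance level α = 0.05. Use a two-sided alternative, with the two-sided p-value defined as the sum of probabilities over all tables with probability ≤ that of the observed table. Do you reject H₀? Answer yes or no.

Margins: r₁=20, r₂=15, c₁=16, c₂=19, n=35
p_obs = C(20,12)·C(15,4)/C(35,16); sum pmf over tables with pmf ≤ p_obs
p-value (two-sided) = 0.08656
At α=0.05: p ≥ α → fail to reject H₀

reject H₀: no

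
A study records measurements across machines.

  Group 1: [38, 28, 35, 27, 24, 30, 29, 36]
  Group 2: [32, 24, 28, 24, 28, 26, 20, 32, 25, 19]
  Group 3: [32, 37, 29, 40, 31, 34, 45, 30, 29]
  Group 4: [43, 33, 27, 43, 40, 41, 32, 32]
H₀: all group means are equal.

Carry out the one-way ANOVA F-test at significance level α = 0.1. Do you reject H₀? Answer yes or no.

Group means [30.88, 25.80, 34.11, 36.38], grand mean 31.514
SSB = Σnᵢ(x̄ᵢ−x̄)² = 579.504; SSW = ΣΣ(x−x̄ᵢ)² = 847.239
MSB = 579.504/3 = 193.1680; MSW = 847.239/31 = 27.3303
F = MSB/MSW = 7.0679
df = (3, 31)
p-value (upper-tail) = 0.00094
At α=0.1: p < α → reject H₀

reject H₀: yes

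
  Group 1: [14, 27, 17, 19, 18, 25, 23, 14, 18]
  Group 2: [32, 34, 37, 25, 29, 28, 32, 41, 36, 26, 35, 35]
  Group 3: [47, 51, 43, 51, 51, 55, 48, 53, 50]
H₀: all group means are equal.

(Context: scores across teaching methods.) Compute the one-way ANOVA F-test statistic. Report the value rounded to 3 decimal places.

test statistic = 109.137

Group means [19.44, 32.50, 49.89], grand mean 33.800
SSB = Σnᵢ(x̄ᵢ−x̄)² = 4204.689; SSW = ΣΣ(x−x̄ᵢ)² = 520.111
MSB = 4204.689/2 = 2102.3444; MSW = 520.111/27 = 19.2634
F = MSB/MSW = 109.1369
df = (2, 27)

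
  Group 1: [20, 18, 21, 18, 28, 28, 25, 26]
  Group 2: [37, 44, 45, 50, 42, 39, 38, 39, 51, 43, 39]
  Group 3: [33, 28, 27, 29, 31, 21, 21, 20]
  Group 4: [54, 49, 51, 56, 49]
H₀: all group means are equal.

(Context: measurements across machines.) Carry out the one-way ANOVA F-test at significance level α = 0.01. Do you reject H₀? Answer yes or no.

reject H₀: yes

Group means [23.00, 42.45, 26.25, 51.80], grand mean 35.000
SSB = Σnᵢ(x̄ᵢ−x̄)² = 3786.973; SSW = ΣΣ(x−x̄ᵢ)² = 563.027
MSB = 3786.973/3 = 1262.3242; MSW = 563.027/28 = 20.1081
F = MSB/MSW = 62.7769
df = (3, 28)
p-value (upper-tail) = 0.00000
At α=0.01: p < α → reject H₀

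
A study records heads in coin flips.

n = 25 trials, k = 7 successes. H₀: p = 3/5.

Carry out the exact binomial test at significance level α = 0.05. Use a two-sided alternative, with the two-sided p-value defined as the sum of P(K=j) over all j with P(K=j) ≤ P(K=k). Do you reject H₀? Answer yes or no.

Exact binomial: n=25, k=7, p₀=3/5=0.6000
P(X=j) = C(n,j)·p₀^j·(1−p₀)^(n−j); p = Σ P(X=j) over j with P(X=j) ≤ P(X=7)
p-value (two-sided) = 0.00163
At α=0.05: p < α → reject H₀

reject H₀: yes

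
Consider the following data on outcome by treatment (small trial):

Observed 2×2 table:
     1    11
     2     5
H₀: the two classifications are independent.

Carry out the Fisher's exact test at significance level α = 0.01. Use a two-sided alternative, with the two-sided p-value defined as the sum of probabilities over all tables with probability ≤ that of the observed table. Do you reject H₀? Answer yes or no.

reject H₀: no

Margins: r₁=12, r₂=7, c₁=3, c₂=16, n=19
p_obs = C(12,1)·C(7,2)/C(19,3); sum pmf over tables with pmf ≤ p_obs
p-value (two-sided) = 0.52322
At α=0.01: p ≥ α → fail to reject H₀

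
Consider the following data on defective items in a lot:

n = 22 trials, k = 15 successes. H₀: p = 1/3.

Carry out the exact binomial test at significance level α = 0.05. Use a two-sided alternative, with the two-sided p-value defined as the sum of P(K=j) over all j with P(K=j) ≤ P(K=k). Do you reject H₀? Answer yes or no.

Exact binomial: n=22, k=15, p₀=1/3=0.3333
P(X=j) = C(n,j)·p₀^j·(1−p₀)^(n−j); p = Σ P(X=j) over j with P(X=j) ≤ P(X=15)
p-value (two-sided) = 0.00101
At α=0.05: p < α → reject H₀

reject H₀: yes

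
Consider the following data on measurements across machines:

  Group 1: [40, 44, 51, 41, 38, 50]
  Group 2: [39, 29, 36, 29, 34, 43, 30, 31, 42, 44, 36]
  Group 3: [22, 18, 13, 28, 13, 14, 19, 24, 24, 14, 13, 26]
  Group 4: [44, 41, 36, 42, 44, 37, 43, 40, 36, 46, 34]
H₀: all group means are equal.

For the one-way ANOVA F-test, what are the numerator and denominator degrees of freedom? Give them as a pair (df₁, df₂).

k = 4 groups, N = 40 total
df = (k−1, N−k) = (4−1, 40−4) = (3, 36)

degrees of freedom = [3, 36]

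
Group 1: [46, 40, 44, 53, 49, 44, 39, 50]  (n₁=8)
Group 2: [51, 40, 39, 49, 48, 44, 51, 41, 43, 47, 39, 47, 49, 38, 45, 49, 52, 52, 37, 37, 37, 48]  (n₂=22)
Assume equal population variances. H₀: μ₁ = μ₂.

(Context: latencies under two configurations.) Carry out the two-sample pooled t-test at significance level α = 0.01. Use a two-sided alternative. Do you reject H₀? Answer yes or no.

reject H₀: no

x̄₁=45.625, s₁=4.868, n₁=8
x̄₂=44.682, s₂=5.349, n₂=22
s_p² = [7·4.868² + 21·5.349²]/28 = 27.3803
SE = √(s_p²·(1/8+1/22)) = 2.1603
t = (45.625−44.682)/2.1603 = 0.4366
df = 28
p-value (two-sided) = 0.66576
At α=0.01: p ≥ α → fail to reject H₀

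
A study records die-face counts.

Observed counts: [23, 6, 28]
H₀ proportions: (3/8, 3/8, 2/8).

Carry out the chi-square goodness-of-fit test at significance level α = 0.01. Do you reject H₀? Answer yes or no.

n = 57; E_i = n·p_i = [21.38, 21.38, 14.25]
χ² = (23−21.38)²/21.38 + (6−21.38)²/21.38 + (28−14.25)²/14.25 = 24.4503
df = 2
p-value (upper-tail) = 0.00000
At α=0.01: p < α → reject H₀

reject H₀: yes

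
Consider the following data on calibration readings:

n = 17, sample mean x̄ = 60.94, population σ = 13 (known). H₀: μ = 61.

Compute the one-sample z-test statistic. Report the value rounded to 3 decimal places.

SE = σ/√n = 13/√17 = 3.1530
z = (x̄−μ₀)/SE = (60.94−61)/3.1530 = -0.0190

test statistic = -0.019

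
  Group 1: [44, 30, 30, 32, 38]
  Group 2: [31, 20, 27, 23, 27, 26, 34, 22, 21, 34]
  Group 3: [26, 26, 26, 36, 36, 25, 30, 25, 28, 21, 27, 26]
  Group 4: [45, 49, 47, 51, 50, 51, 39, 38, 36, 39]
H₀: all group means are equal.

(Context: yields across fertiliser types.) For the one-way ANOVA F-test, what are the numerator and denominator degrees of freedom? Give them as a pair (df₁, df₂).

k = 4 groups, N = 37 total
df = (k−1, N−k) = (4−1, 37−4) = (3, 33)

degrees of freedom = [3, 33]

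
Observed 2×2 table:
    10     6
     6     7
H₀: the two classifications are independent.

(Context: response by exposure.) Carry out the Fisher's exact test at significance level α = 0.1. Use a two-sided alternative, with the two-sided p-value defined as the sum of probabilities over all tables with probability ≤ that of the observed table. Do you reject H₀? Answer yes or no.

reject H₀: no

Margins: r₁=16, r₂=13, c₁=16, c₂=13, n=29
p_obs = C(16,10)·C(13,6)/C(29,16); sum pmf over tables with pmf ≤ p_obs
p-value (two-sided) = 0.46666
At α=0.1: p ≥ α → fail to reject H₀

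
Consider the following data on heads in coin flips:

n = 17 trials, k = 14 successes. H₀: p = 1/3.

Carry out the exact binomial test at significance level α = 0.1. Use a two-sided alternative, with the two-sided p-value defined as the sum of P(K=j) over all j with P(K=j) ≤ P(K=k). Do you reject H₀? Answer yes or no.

reject H₀: yes

Exact binomial: n=17, k=14, p₀=1/3=0.3333
P(X=j) = C(n,j)·p₀^j·(1−p₀)^(n−j); p = Σ P(X=j) over j with P(X=j) ≤ P(X=14)
p-value (two-sided) = 0.00005
At α=0.1: p < α → reject H₀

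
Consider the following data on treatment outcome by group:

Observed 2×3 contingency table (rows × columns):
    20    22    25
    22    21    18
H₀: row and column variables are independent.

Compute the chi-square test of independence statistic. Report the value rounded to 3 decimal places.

Row totals [67, 61], col totals [42, 43, 43], n=128
χ² = (20−21.98)²/21.98 + (22−22.51)²/22.51 + (25−22.51)²/22.51 + (22−20.02)²/20.02 + (21−20.49)²/20.49 + (18−20.49)²/20.49 = 0.9789
df = 2

test statistic = 0.979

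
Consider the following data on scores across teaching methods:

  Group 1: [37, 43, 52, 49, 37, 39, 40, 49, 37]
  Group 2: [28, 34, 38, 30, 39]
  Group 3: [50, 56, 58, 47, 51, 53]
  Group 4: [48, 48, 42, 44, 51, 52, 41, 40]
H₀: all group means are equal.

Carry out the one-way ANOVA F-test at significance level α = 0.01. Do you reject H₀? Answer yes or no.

reject H₀: yes

Group means [42.56, 33.80, 52.50, 45.75], grand mean 44.036
SSB = Σnᵢ(x̄ᵢ−x̄)² = 996.942; SSW = ΣΣ(x−x̄ᵢ)² = 608.022
MSB = 996.942/3 = 332.3140; MSW = 608.022/24 = 25.3343
F = MSB/MSW = 13.1172
df = (3, 24)
p-value (upper-tail) = 0.00003
At α=0.01: p < α → reject H₀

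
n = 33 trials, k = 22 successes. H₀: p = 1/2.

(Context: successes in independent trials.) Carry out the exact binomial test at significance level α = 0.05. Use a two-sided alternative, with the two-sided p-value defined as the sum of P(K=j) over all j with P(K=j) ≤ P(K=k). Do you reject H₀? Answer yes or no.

Exact binomial: n=33, k=22, p₀=1/2=0.5000
P(X=j) = C(n,j)·p₀^j·(1−p₀)^(n−j); p = Σ P(X=j) over j with P(X=j) ≤ P(X=22)
p-value (two-sided) = 0.08014
At α=0.05: p ≥ α → fail to reject H₀

reject H₀: no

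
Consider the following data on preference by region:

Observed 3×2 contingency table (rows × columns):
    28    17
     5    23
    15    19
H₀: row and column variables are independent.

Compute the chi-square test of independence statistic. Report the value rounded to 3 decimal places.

test statistic = 13.745

Row totals [45, 28, 34], col totals [48, 59], n=107
χ² = (28−20.19)²/20.19 + (17−24.81)²/24.81 + (5−12.56)²/12.56 + (23−15.44)²/15.44 + (15−15.25)²/15.25 + (19−18.75)²/18.75 = 13.7453
df = 2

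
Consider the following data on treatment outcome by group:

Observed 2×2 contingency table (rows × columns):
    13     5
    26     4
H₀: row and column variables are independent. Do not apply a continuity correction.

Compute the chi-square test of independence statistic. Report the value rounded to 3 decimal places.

test statistic = 1.541

Row totals [18, 30], col totals [39, 9], n=48
χ² = (13−14.62)²/14.62 + (5−3.38)²/3.38 + (26−24.38)²/24.38 + (4−5.62)²/5.62 = 1.5407
df = 1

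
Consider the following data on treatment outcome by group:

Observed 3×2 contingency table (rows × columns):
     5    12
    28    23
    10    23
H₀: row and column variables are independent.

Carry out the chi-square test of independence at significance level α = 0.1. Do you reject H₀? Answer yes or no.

reject H₀: yes

Row totals [17, 51, 33], col totals [43, 58], n=101
χ² = (5−7.24)²/7.24 + (12−9.76)²/9.76 + (28−21.71)²/21.71 + (23−29.29)²/29.29 + (10−14.05)²/14.05 + (23−18.95)²/18.95 = 6.4074
df = 2
p-value (upper-tail) = 0.04061
At α=0.1: p < α → reject H₀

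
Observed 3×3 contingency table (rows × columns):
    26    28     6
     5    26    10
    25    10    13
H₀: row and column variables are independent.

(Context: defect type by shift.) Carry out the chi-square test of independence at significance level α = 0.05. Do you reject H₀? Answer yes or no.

Row totals [60, 41, 48], col totals [56, 64, 29], n=149
χ² = (26−22.55)²/22.55 + (28−25.77)²/25.77 + (6−11.68)²/11.68 + (5−15.41)²/15.41 + (26−17.61)²/17.61 + (10−7.98)²/7.98 + (25−18.04)²/18.04 + (10−20.62)²/20.62 + (13−9.34)²/9.34 = 24.6053
df = 4
p-value (upper-tail) = 0.00006
At α=0.05: p < α → reject H₀

reject H₀: yes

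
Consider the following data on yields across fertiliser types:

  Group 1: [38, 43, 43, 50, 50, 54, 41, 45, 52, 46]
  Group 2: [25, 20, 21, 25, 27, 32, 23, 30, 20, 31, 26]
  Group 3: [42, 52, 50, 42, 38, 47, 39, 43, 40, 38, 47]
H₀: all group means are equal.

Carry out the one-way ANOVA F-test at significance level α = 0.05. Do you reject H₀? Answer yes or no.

reject H₀: yes

Group means [46.20, 25.45, 43.45], grand mean 38.125
SSB = Σnᵢ(x̄ᵢ−x̄)² = 2730.445; SSW = ΣΣ(x−x̄ᵢ)² = 659.055
MSB = 2730.445/2 = 1365.2227; MSW = 659.055/29 = 22.7260
F = MSB/MSW = 60.0731
df = (2, 29)
p-value (upper-tail) = 0.00000
At α=0.05: p < α → reject H₀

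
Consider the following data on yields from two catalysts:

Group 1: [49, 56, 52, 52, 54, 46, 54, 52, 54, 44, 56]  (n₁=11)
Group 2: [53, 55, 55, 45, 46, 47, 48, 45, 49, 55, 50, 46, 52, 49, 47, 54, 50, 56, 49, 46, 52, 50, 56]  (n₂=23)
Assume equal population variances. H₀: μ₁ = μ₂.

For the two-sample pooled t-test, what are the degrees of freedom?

df = n₁ + n₂ − 2 = 11 + 23 − 2 = 32

degrees of freedom = 32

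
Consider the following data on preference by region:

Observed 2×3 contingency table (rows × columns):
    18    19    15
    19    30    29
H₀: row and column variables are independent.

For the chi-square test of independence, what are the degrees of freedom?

degrees of freedom = 2

df = (r−1)(c−1) = (2−1)·(3−1) = 2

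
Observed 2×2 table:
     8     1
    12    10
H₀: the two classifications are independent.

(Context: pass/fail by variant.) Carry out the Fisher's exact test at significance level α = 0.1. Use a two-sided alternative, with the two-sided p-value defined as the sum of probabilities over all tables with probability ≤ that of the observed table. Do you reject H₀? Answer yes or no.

Margins: r₁=9, r₂=22, c₁=20, c₂=11, n=31
p_obs = C(9,8)·C(22,12)/C(31,20); sum pmf over tables with pmf ≤ p_obs
p-value (two-sided) = 0.10647
At α=0.1: p ≥ α → fail to reject H₀

reject H₀: no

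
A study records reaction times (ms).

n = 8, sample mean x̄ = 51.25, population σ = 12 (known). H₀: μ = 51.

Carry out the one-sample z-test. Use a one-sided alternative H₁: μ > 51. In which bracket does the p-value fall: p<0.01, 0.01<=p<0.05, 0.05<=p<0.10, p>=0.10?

p-value bracket: p>=0.10

SE = σ/√n = 12/√8 = 4.2426
z = (x̄−μ₀)/SE = (51.25−51)/4.2426 = 0.0589
p-value (one-sided, H₁ greater) = 0.47651
→ bracket: p>=0.10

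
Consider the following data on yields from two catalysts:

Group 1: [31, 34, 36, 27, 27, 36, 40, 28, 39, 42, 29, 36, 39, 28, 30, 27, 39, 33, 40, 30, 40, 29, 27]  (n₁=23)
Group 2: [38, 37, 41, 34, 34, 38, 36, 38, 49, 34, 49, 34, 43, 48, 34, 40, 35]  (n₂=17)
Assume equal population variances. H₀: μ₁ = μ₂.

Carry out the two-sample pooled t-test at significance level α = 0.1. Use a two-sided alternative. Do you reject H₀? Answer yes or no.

x̄₁=33.348, s₁=5.262, n₁=23
x̄₂=38.941, s₂=5.356, n₂=17
s_p² = [22·5.262² + 16·5.356²]/38 = 28.1094
SE = √(s_p²·(1/23+1/17)) = 1.6958
t = (33.348−38.941)/1.6958 = -3.2984
df = 38
p-value (two-sided) = 0.00212
At α=0.1: p < α → reject H₀

reject H₀: yes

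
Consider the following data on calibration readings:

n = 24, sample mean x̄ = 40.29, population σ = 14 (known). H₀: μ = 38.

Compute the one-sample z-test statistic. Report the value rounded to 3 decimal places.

test statistic = 0.801

SE = σ/√n = 14/√24 = 2.8577
z = (x̄−μ₀)/SE = (40.29−38)/2.8577 = 0.8013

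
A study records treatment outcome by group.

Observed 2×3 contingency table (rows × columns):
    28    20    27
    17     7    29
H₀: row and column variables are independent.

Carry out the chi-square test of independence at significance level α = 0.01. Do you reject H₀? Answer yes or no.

Row totals [75, 53], col totals [45, 27, 56], n=128
χ² = (28−26.37)²/26.37 + (20−15.82)²/15.82 + (27−32.81)²/32.81 + (17−18.63)²/18.63 + (7−11.18)²/11.18 + (29−23.19)²/23.19 = 5.3978
df = 2
p-value (upper-tail) = 0.06728
At α=0.01: p ≥ α → fail to reject H₀

reject H₀: no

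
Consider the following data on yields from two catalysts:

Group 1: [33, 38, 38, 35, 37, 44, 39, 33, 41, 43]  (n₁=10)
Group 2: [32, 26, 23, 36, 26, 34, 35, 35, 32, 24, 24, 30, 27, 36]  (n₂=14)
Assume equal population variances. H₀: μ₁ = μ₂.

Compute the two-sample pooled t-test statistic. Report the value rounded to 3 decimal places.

x̄₁=38.100, s₁=3.814, n₁=10
x̄₂=30.000, s₂=4.867, n₂=14
s_p² = [9·3.814² + 13·4.867²]/22 = 19.9500
SE = √(s_p²·(1/10+1/14)) = 1.8493
t = (38.100−30.000)/1.8493 = 4.3800
df = 22

test statistic = 4.380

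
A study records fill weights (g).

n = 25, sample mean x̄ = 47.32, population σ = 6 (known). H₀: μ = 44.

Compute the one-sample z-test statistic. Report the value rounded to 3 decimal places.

SE = σ/√n = 6/√25 = 1.2000
z = (x̄−μ₀)/SE = (47.32−44)/1.2000 = 2.7667

test statistic = 2.767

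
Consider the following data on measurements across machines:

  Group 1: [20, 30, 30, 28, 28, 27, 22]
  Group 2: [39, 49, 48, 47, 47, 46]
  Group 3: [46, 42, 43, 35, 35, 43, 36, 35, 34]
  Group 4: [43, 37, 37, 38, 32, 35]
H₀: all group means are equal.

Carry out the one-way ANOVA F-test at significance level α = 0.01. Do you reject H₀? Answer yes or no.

Group means [26.43, 46.00, 38.78, 37.00], grand mean 36.857
SSB = Σnᵢ(x̄ᵢ−x̄)² = 1296.159; SSW = ΣΣ(x−x̄ᵢ)² = 393.270
MSB = 1296.159/3 = 432.0529; MSW = 393.270/24 = 16.3862
F = MSB/MSW = 26.3668
df = (3, 24)
p-value (upper-tail) = 0.00000
At α=0.01: p < α → reject H₀

reject H₀: yes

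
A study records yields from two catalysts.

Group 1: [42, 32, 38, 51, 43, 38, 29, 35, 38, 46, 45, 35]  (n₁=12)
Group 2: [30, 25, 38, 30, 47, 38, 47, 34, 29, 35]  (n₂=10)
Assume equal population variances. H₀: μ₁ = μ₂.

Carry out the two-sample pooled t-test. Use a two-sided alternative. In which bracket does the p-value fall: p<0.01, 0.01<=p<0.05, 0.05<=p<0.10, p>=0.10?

x̄₁=39.333, s₁=6.301, n₁=12
x̄₂=35.300, s₂=7.394, n₂=10
s_p² = [11·6.301² + 9·7.394²]/20 = 46.4383
SE = √(s_p²·(1/12+1/10)) = 2.9178
t = (39.333−35.300)/2.9178 = 1.3823
df = 20
p-value (two-sided) = 0.18212
→ bracket: p>=0.10

p-value bracket: p>=0.10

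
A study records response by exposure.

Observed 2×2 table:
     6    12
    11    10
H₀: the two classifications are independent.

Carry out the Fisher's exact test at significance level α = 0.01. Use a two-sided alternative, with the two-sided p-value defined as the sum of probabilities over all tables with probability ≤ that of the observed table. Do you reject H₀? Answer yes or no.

reject H₀: no

Margins: r₁=18, r₂=21, c₁=17, c₂=22, n=39
p_obs = C(18,6)·C(21,11)/C(39,17); sum pmf over tables with pmf ≤ p_obs
p-value (two-sided) = 0.33400
At α=0.01: p ≥ α → fail to reject H₀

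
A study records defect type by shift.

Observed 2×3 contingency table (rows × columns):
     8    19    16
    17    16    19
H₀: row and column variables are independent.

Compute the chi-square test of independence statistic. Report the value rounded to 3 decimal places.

test statistic = 2.928

Row totals [43, 52], col totals [25, 35, 35], n=95
χ² = (8−11.32)²/11.32 + (19−15.84)²/15.84 + (16−15.84)²/15.84 + (17−13.68)²/13.68 + (16−19.16)²/19.16 + (19−19.16)²/19.16 = 2.9279
df = 2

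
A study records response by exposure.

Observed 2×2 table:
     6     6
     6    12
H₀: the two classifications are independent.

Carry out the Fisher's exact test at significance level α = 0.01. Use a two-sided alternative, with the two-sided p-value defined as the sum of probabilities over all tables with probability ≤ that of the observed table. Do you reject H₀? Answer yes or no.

reject H₀: no

Margins: r₁=12, r₂=18, c₁=12, c₂=18, n=30
p_obs = C(12,6)·C(18,6)/C(30,12); sum pmf over tables with pmf ≤ p_obs
p-value (two-sided) = 0.45817
At α=0.01: p ≥ α → fail to reject H₀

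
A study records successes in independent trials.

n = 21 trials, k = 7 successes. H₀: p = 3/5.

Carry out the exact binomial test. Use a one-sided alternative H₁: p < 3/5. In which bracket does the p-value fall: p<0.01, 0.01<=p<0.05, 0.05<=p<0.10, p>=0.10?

Exact binomial: n=21, k=7, p₀=3/5=0.6000
P(X≤7) from Σ C(n,i)·p₀^i·(1−p₀)^(n−i)
p-value (one-sided, H₁ less) = 0.01229
→ bracket: 0.01<=p<0.05

p-value bracket: 0.01<=p<0.05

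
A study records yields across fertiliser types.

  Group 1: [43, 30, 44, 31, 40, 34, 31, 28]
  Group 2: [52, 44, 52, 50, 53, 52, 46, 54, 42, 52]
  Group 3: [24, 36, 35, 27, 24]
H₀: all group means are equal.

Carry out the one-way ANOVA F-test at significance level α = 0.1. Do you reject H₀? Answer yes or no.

Group means [35.12, 49.70, 29.20], grand mean 40.174
SSB = Σnᵢ(x̄ᵢ−x̄)² = 1713.529; SSW = ΣΣ(x−x̄ᵢ)² = 571.775
MSB = 1713.529/2 = 856.7647; MSW = 571.775/20 = 28.5887
F = MSB/MSW = 29.9686
df = (2, 20)
p-value (upper-tail) = 0.00000
At α=0.1: p < α → reject H₀

reject H₀: yes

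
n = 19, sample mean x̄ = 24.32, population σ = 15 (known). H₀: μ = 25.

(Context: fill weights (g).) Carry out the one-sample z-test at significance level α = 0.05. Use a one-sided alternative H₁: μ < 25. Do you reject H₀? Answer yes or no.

SE = σ/√n = 15/√19 = 3.4412
z = (x̄−μ₀)/SE = (24.32−25)/3.4412 = -0.1976
p-value (one-sided, H₁ less) = 0.42168
At α=0.05: p ≥ α → fail to reject H₀

reject H₀: no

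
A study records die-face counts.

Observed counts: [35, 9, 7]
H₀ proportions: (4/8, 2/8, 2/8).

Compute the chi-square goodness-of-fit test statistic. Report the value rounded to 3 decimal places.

test statistic = 7.235

n = 51; E_i = n·p_i = [25.50, 12.75, 12.75]
χ² = (35−25.50)²/25.50 + (9−12.75)²/12.75 + (7−12.75)²/12.75 = 7.2353
df = 2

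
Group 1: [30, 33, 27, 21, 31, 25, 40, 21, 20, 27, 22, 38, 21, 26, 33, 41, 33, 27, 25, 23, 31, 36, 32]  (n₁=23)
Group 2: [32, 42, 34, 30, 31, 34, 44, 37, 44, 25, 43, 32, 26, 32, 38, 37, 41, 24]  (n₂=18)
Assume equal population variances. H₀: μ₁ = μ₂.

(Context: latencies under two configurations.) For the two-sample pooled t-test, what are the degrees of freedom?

df = n₁ + n₂ − 2 = 23 + 18 − 2 = 39

degrees of freedom = 39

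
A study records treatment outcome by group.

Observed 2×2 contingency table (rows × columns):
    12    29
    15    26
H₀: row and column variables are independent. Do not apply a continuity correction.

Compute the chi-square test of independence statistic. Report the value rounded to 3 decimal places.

Row totals [41, 41], col totals [27, 55], n=82
χ² = (12−13.50)²/13.50 + (29−27.50)²/27.50 + (15−13.50)²/13.50 + (26−27.50)²/27.50 = 0.4970
df = 1

test statistic = 0.497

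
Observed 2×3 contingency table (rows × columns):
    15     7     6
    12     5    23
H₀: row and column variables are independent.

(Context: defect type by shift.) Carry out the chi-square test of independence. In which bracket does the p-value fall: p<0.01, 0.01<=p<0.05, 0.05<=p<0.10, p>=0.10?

Row totals [28, 40], col totals [27, 12, 29], n=68
χ² = (15−11.12)²/11.12 + (7−4.94)²/4.94 + (6−11.94)²/11.94 + (12−15.88)²/15.88 + (5−7.06)²/7.06 + (23−17.06)²/17.06 = 8.7882
df = 2
p-value (upper-tail) = 0.01235
→ bracket: 0.01<=p<0.05

p-value bracket: 0.01<=p<0.05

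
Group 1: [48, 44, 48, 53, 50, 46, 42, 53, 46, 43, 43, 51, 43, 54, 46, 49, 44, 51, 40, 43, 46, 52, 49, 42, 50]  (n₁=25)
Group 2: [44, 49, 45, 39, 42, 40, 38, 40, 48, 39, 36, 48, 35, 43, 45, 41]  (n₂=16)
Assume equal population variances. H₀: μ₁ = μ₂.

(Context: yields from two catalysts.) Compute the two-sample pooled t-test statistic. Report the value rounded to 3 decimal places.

test statistic = 3.818

x̄₁=47.040, s₁=4.036, n₁=25
x̄₂=42.000, s₂=4.258, n₂=16
s_p² = [24·4.036² + 15·4.258²]/39 = 16.9990
SE = √(s_p²·(1/25+1/16)) = 1.3200
t = (47.040−42.000)/1.3200 = 3.8182
df = 39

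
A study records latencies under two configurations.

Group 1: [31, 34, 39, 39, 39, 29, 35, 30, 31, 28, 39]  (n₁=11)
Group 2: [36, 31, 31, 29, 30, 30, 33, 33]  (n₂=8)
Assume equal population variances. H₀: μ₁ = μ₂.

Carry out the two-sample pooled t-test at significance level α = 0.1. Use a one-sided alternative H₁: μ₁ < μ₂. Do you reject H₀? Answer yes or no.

x̄₁=34.000, s₁=4.427, n₁=11
x̄₂=31.625, s₂=2.264, n₂=8
s_p² = [10·4.427² + 7·2.264²]/17 = 13.6397
SE = √(s_p²·(1/11+1/8)) = 1.7161
t = (34.000−31.625)/1.7161 = 1.3840
df = 17
p-value (one-sided, H₁ less) = 0.90786
At α=0.1: p ≥ α → fail to reject H₀

reject H₀: no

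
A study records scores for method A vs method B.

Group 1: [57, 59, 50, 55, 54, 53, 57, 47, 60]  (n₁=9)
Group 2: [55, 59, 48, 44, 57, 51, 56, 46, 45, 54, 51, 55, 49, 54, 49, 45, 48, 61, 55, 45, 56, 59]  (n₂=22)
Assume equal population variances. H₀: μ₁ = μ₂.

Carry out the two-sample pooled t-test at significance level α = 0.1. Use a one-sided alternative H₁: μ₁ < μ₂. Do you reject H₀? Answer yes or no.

x̄₁=54.667, s₁=4.213, n₁=9
x̄₂=51.909, s₂=5.209, n₂=22
s_p² = [8·4.213² + 21·5.209²]/29 = 24.5455
SE = √(s_p²·(1/9+1/22)) = 1.9604
t = (54.667−51.909)/1.9604 = 1.4067
df = 29
p-value (one-sided, H₁ less) = 0.91492
At α=0.1: p ≥ α → fail to reject H₀

reject H₀: no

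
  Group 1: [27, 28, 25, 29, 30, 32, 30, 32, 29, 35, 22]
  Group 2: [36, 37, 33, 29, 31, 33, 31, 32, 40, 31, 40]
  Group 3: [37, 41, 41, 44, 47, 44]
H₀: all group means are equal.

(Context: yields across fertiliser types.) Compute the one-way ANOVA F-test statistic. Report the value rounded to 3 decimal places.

test statistic = 26.294

Group means [29.00, 33.91, 42.33], grand mean 33.786
SSB = Σnᵢ(x̄ᵢ−x̄)² = 690.472; SSW = ΣΣ(x−x̄ᵢ)² = 328.242
MSB = 690.472/2 = 345.2359; MSW = 328.242/25 = 13.1297
F = MSB/MSW = 26.2943
df = (2, 25)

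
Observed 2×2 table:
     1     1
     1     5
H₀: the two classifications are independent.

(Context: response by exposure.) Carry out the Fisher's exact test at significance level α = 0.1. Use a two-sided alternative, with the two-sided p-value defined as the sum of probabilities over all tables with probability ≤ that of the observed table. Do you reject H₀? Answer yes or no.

Margins: r₁=2, r₂=6, c₁=2, c₂=6, n=8
p_obs = C(2,1)·C(6,1)/C(8,2); sum pmf over tables with pmf ≤ p_obs
p-value (two-sided) = 0.46429
At α=0.1: p ≥ α → fail to reject H₀

reject H₀: no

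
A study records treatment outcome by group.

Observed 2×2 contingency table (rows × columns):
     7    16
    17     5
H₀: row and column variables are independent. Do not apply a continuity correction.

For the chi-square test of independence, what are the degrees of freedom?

df = (r−1)(c−1) = (2−1)·(2−1) = 1

degrees of freedom = 1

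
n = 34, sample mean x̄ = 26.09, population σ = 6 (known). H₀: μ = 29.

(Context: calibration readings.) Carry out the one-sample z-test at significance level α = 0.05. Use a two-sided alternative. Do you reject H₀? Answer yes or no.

SE = σ/√n = 6/√34 = 1.0290
z = (x̄−μ₀)/SE = (26.09−29)/1.0290 = -2.8280
p-value (two-sided) = 0.00468
At α=0.05: p < α → reject H₀

reject H₀: yes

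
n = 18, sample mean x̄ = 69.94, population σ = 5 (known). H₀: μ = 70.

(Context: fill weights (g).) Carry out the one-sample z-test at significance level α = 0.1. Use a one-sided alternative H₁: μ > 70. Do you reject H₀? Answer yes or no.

SE = σ/√n = 5/√18 = 1.1785
z = (x̄−μ₀)/SE = (69.94−70)/1.1785 = -0.0509
p-value (one-sided, H₁ greater) = 0.52030
At α=0.1: p ≥ α → fail to reject H₀

reject H₀: no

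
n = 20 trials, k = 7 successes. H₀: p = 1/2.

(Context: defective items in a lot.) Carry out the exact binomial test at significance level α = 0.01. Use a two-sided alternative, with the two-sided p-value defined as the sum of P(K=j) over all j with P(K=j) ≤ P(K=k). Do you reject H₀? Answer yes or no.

reject H₀: no

Exact binomial: n=20, k=7, p₀=1/2=0.5000
P(X=j) = C(n,j)·p₀^j·(1−p₀)^(n−j); p = Σ P(X=j) over j with P(X=j) ≤ P(X=7)
p-value (two-sided) = 0.26318
At α=0.01: p ≥ α → fail to reject H₀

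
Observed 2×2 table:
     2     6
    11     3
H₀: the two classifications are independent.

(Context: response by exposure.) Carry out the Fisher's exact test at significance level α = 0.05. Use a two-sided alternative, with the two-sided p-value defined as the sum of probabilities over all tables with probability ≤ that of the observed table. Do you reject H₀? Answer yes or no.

Margins: r₁=8, r₂=14, c₁=13, c₂=9, n=22
p_obs = C(8,2)·C(14,11)/C(22,13); sum pmf over tables with pmf ≤ p_obs
p-value (two-sided) = 0.02601
At α=0.05: p < α → reject H₀

reject H₀: yes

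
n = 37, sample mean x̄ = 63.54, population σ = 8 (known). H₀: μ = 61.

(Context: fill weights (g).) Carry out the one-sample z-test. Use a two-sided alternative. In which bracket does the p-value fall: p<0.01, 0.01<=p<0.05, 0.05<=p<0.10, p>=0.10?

SE = σ/√n = 8/√37 = 1.3152
z = (x̄−μ₀)/SE = (63.54−61)/1.3152 = 1.9313
p-value (two-sided) = 0.05345
→ bracket: 0.05<=p<0.10

p-value bracket: 0.05<=p<0.10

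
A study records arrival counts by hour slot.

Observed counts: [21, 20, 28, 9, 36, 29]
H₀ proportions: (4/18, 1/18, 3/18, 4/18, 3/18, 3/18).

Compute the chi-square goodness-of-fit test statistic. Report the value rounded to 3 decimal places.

n = 143; E_i = n·p_i = [31.78, 7.94, 23.83, 31.78, 23.83, 23.83]
χ² = (21−31.78)²/31.78 + (20−7.94)²/7.94 + (28−23.83)²/23.83 + (9−31.78)²/31.78 + (36−23.83)²/23.83 + (29−23.83)²/23.83 = 46.3357
df = 5

test statistic = 46.336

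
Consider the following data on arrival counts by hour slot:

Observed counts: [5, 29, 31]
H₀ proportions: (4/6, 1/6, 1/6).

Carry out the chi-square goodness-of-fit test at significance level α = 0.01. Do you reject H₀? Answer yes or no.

reject H₀: yes

n = 65; E_i = n·p_i = [43.33, 10.83, 10.83]
χ² = (5−43.33)²/43.33 + (29−10.83)²/10.83 + (31−10.83)²/10.83 = 101.9154
df = 2
p-value (upper-tail) = 0.00000
At α=0.01: p < α → reject H₀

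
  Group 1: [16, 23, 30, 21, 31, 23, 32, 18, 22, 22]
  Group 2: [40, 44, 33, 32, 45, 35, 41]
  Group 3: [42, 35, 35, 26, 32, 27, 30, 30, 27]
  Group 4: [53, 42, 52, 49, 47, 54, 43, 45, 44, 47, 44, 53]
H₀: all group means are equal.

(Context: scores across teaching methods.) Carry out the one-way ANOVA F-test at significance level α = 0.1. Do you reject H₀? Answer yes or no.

reject H₀: yes

Group means [23.80, 38.57, 31.56, 47.75], grand mean 35.921
SSB = Σnᵢ(x̄ᵢ−x̄)² = 3368.977; SSW = ΣΣ(x−x̄ᵢ)² = 849.787
MSB = 3368.977/3 = 1122.9922; MSW = 849.787/34 = 24.9937
F = MSB/MSW = 44.9310
df = (3, 34)
p-value (upper-tail) = 0.00000
At α=0.1: p < α → reject H₀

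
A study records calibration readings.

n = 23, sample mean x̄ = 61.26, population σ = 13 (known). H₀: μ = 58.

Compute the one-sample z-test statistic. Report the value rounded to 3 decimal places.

SE = σ/√n = 13/√23 = 2.7107
z = (x̄−μ₀)/SE = (61.26−58)/2.7107 = 1.2026

test statistic = 1.203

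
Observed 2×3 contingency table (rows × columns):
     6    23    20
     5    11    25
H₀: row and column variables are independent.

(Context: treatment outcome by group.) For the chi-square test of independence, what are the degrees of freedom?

df = (r−1)(c−1) = (2−1)·(3−1) = 2

degrees of freedom = 2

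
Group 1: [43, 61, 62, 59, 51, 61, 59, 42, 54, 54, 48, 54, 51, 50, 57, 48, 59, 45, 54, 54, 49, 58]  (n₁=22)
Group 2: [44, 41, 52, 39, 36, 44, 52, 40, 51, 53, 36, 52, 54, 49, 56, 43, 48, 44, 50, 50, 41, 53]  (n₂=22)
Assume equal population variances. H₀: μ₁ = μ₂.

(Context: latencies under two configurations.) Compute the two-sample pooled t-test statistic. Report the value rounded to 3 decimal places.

test statistic = 3.642

x̄₁=53.318, s₁=5.891, n₁=22
x̄₂=46.727, s₂=6.112, n₂=22
s_p² = [21·5.891² + 21·6.112²]/42 = 36.0271
SE = √(s_p²·(1/22+1/22)) = 1.8097
t = (53.318−46.727)/1.8097 = 3.6419
df = 42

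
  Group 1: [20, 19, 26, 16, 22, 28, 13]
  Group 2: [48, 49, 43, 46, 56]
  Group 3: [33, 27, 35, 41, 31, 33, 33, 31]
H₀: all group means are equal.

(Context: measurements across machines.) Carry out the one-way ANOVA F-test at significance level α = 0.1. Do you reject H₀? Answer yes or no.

reject H₀: yes

Group means [20.57, 48.40, 33.00], grand mean 32.500
SSB = Σnᵢ(x̄ᵢ−x̄)² = 2262.086; SSW = ΣΣ(x−x̄ᵢ)² = 372.914
MSB = 2262.086/2 = 1131.0429; MSW = 372.914/17 = 21.9361
F = MSB/MSW = 51.5607
df = (2, 17)
p-value (upper-tail) = 0.00000
At α=0.1: p < α → reject H₀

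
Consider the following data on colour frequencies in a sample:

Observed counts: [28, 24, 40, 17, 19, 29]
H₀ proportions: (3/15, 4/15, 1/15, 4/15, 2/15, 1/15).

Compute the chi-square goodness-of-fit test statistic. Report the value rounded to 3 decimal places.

n = 157; E_i = n·p_i = [31.40, 41.87, 10.47, 41.87, 20.93, 10.47]
χ² = (28−31.40)²/31.40 + (24−41.87)²/41.87 + (40−10.47)²/10.47 + (17−41.87)²/41.87 + (19−20.93)²/20.93 + (29−10.47)²/10.47 = 139.0908
df = 5

test statistic = 139.091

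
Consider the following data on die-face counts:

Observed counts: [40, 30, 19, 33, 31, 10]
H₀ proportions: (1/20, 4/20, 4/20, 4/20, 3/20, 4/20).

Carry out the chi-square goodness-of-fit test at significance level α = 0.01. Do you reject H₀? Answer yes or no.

reject H₀: yes

n = 163; E_i = n·p_i = [8.15, 32.60, 32.60, 32.60, 24.45, 32.60]
χ² = (40−8.15)²/8.15 + (30−32.60)²/32.60 + (19−32.60)²/32.60 + (33−32.60)²/32.60 + (31−24.45)²/24.45 + (10−32.60)²/32.60 = 147.7771
df = 5
p-value (upper-tail) = 0.00000
At α=0.01: p < α → reject H₀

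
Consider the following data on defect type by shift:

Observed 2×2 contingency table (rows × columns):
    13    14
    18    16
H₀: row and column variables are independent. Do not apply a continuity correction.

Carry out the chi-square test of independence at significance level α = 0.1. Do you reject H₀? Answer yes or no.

reject H₀: no

Row totals [27, 34], col totals [31, 30], n=61
χ² = (13−13.72)²/13.72 + (14−13.28)²/13.28 + (18−17.28)²/17.28 + (16−16.72)²/16.72 = 0.1383
df = 1
p-value (upper-tail) = 0.70995
At α=0.1: p ≥ α → fail to reject H₀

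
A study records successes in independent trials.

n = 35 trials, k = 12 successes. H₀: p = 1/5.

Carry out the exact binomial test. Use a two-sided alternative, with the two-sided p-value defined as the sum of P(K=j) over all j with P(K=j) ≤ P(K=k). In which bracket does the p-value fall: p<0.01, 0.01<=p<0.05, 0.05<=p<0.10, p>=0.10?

Exact binomial: n=35, k=12, p₀=1/5=0.2000
P(X=j) = C(n,j)·p₀^j·(1−p₀)^(n−j); p = Σ P(X=j) over j with P(X=j) ≤ P(X=12)
p-value (two-sided) = 0.05340
→ bracket: 0.05<=p<0.10

p-value bracket: 0.05<=p<0.10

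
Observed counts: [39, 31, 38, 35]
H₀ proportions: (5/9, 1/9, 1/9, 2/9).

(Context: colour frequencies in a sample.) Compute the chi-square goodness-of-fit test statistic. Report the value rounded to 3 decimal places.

test statistic = 66.058

n = 143; E_i = n·p_i = [79.44, 15.89, 15.89, 31.78]
χ² = (39−79.44)²/79.44 + (31−15.89)²/15.89 + (38−15.89)²/15.89 + (35−31.78)²/31.78 = 66.0580
df = 3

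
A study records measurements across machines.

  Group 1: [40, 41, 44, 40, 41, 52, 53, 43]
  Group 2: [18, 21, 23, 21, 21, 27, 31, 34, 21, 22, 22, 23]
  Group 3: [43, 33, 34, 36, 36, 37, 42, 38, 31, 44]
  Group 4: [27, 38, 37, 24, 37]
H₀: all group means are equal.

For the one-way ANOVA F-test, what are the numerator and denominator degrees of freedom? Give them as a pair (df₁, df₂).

degrees of freedom = [3, 31]

k = 4 groups, N = 35 total
df = (k−1, N−k) = (4−1, 35−4) = (3, 31)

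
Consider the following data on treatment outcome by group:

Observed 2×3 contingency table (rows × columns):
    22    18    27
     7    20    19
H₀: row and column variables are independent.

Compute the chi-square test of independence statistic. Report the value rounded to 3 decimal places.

Row totals [67, 46], col totals [29, 38, 46], n=113
χ² = (22−17.19)²/17.19 + (18−22.53)²/22.53 + (27−27.27)²/27.27 + (7−11.81)²/11.81 + (20−15.47)²/15.47 + (19−18.73)²/18.73 = 5.5440
df = 2

test statistic = 5.544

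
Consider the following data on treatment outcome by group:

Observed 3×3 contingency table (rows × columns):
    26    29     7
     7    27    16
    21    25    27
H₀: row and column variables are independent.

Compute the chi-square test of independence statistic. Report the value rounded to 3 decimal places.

test statistic = 19.060

Row totals [62, 50, 73], col totals [54, 81, 50], n=185
χ² = (26−18.10)²/18.10 + (29−27.15)²/27.15 + (7−16.76)²/16.76 + (7−14.59)²/14.59 + (27−21.89)²/21.89 + (16−13.51)²/13.51 + (21−21.31)²/21.31 + (25−31.96)²/31.96 + (27−19.73)²/19.73 = 19.0600
df = 4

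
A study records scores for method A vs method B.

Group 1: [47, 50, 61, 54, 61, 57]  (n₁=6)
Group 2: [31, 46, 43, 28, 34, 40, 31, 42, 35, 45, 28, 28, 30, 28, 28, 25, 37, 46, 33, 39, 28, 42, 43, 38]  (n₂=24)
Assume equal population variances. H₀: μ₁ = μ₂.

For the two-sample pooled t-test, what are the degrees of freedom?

df = n₁ + n₂ − 2 = 6 + 24 − 2 = 28

degrees of freedom = 28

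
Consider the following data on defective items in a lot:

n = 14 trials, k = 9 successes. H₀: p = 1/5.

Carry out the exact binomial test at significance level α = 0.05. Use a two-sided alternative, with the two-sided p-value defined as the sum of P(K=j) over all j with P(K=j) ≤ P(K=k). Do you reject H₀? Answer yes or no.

reject H₀: yes

Exact binomial: n=14, k=9, p₀=1/5=0.2000
P(X=j) = C(n,j)·p₀^j·(1−p₀)^(n−j); p = Σ P(X=j) over j with P(X=j) ≤ P(X=9)
p-value (two-sided) = 0.00038
At α=0.05: p < α → reject H₀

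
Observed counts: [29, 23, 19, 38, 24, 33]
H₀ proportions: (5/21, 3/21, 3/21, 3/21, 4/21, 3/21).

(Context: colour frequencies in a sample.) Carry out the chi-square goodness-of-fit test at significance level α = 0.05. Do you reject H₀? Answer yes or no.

n = 166; E_i = n·p_i = [39.52, 23.71, 23.71, 23.71, 31.62, 23.71]
χ² = (29−39.52)²/39.52 + (23−23.71)²/23.71 + (19−23.71)²/23.71 + (38−23.71)²/23.71 + (24−31.62)²/31.62 + (33−23.71)²/23.71 = 17.8386
df = 5
p-value (upper-tail) = 0.00316
At α=0.05: p < α → reject H₀

reject H₀: yes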